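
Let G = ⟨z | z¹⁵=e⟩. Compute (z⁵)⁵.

Compute successive powers of (z⁵), reducing at each step:
  (z⁵)²: (z⁵) · z⁵ = z¹⁰
  (z⁵)³: (z¹⁰) · z⁵ = e
  (z⁵)⁴: e · z⁵ = z⁵
  (z⁵)⁵: (z⁵) · z⁵ = z¹⁰

Answer: z¹⁰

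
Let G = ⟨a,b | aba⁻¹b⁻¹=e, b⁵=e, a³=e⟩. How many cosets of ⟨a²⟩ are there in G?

First find ord(a²) by computing successive powers:
  (a²)¹ = a², (a²)² = a, (a²)³ = e.
So |⟨a²⟩| = ord(a²) = 3. With |G| = 15, by Lagrange [G : ⟨a²⟩] = 15/3 = 5.

Answer: 5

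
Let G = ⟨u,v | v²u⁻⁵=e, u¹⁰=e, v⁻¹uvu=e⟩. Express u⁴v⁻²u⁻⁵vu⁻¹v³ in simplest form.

Multiply left to right, reducing at each step:
  (u⁴) · v⁻² = u⁹
  (u⁹) · u⁻⁵ = u⁴
  (u⁴) · v = u⁴v
  (u⁴v) · u⁻¹ = v⁻¹
  (v⁻¹) · v³ = u⁵

Answer: u⁵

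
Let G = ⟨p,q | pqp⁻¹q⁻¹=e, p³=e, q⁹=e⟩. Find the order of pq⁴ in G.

Compute successive powers until reaching e:
  (pq⁴)¹ = pq⁴, (pq⁴)² = p²q⁸, (pq⁴)³ = q³, (pq⁴)⁴ = pq⁷, (pq⁴)⁵ = p²q², (pq⁴)⁶ = q⁶, (pq⁴)⁷ = pq, (pq⁴)⁸ = p²q⁵, (pq⁴)⁹ = e.
The smallest positive k with (pq⁴)ᵏ = e is 9.

Answer: 9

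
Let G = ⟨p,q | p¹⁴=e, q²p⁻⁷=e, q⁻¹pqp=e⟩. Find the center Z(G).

An element z ∈ Z(G) iff z commutes with every generator.
For example p⁷ is central: (p⁷)·p = p⁸ = p·(p⁷); (p⁷)·q = q⁻¹ = q·(p⁷).
Whereas p ∉ Z(G) since p·q = pq ≠ p⁶q⁻¹ = q·p.
Checking each of the 28 elements this way gives Z(G) = {e, p⁷}, of order 2.

Answer: {e, p⁷}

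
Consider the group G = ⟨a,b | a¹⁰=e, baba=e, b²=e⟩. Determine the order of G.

Enumerate words in the generators, reducing via the relations: the distinct elements are
  {a, b, e, ab, a², a³, a⁴, a⁵, a⁶, a⁷, a⁸, a⁹, a²b, a³b, a⁴b, a⁵b, a⁶b, a⁷b, a⁸b, a⁹b}.
No further products give new elements, so |G| = 20.

Answer: 20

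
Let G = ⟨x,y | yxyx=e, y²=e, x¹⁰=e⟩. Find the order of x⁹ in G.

Compute successive powers until reaching e:
  (x⁹)¹ = x⁹, (x⁹)² = x⁸, (x⁹)³ = x⁷, (x⁹)⁴ = x⁶, (x⁹)⁵ = x⁵, (x⁹)⁶ = x⁴, (x⁹)⁷ = x³, (x⁹)⁸ = x², (x⁹)⁹ = x, (x⁹)¹⁰ = e.
The smallest positive k with (x⁹)ᵏ = e is 10.

Answer: 10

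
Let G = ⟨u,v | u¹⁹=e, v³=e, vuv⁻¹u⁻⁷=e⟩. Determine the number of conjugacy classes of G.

The conjugacy classes (representative and size) are:
  [e] (size 1), [u¹¹] (size 3), [u¹⁴] (size 3), [u⁶] (size 3), [u¹⁷] (size 3), [u¹²] (size 3), [u¹⁰] (size 3), [u²v] (size 19), [u¹⁸v²] (size 19).
Class equation: 1 + 3 + 3 + 3 + 3 + 3 + 3 + 19 + 19 = 57 = |G|. So G has 9 conjugacy classes.

Answer: 9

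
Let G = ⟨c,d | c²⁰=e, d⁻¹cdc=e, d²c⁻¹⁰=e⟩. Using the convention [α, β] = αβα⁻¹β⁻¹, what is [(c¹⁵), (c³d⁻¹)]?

[(c¹⁵), (c³d⁻¹)] = (c¹⁵)·(c³d⁻¹)·(c¹⁵)⁻¹·(c³d⁻¹)⁻¹.
  (c¹⁵) · (c³d⁻¹) = c⁸d
  (c⁸d) · (c⁵) = c³d
  (c³d) · (c³d) = c¹⁰

Answer: c¹⁰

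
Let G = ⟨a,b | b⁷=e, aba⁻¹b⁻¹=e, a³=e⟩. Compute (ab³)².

Compute successive powers of (ab³), reducing at each step:
  (ab³)²: (ab³) · a = a²b³;   (a²b³) · b³ = a²b⁶

Answer: a²b⁶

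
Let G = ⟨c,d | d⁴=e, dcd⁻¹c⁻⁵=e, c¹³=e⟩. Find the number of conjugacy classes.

The conjugacy classes (representative and size) are:
  [e] (size 1), [c] (size 4), [c²] (size 4), [c⁹] (size 4), [c¹²d] (size 13), [c⁴d²] (size 13), [c¹²d³] (size 13).
Class equation: 1 + 4 + 4 + 4 + 13 + 13 + 13 = 52 = |G|. So G has 7 conjugacy classes.

Answer: 7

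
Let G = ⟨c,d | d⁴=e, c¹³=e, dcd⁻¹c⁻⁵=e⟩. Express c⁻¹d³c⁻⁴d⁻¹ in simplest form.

Multiply left to right, reducing at each step:
  (c¹²) · d³ = c¹²d³
  (c¹²d³) · c⁻⁴ = c⁶d³
  (c⁶d³) · d⁻¹ = c⁶d²

Answer: c⁶d²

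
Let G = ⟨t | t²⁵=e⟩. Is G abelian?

G has a single generator, so G is cyclic and hence abelian.

Answer: Yes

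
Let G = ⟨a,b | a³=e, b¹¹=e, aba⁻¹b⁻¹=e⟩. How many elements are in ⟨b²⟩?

|⟨b²⟩| equals the order of b². Compute successive powers until reaching e:
  (b²)¹ = b², (b²)² = b⁴, (b²)³ = b⁶, (b²)⁴ = b⁸, (b²)⁵ = b¹⁰, (b²)⁶ = b, (b²)⁷ = b³, (b²)⁸ = b⁵, (b²)⁹ = b⁷, (b²)¹⁰ = b⁹, (b²)¹¹ = e.
The smallest positive k with (b²)ᵏ = e is 11, so |⟨b²⟩| = 11.

Answer: 11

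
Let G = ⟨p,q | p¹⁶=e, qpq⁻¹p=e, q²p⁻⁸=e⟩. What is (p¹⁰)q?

Compute (p¹⁰) · q by multiplying left to right and reducing via the relations at each step:
  (p¹⁰) · q = p²q⁻¹

Answer: p²q⁻¹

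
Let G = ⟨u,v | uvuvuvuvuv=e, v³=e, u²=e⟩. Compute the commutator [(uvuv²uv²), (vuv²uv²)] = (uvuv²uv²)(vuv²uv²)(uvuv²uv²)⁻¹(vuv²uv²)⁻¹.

[(uvuv²uv²), (vuv²uv²)] = (uvuv²uv²)·(vuv²uv²)·(uvuv²uv²)⁻¹·(vuv²uv²)⁻¹.
  (uvuv²uv²) · (vuv²uv²) = v²uv²uv
  (v²uv²uv) · (vuvuv²u) = uv²uvuv
  (uv²uvuv) · (vuvuv²) = uvuv²uvuv²uv

Answer: uvuv²uvuv²uv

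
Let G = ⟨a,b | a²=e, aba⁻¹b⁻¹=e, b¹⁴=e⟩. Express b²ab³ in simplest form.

Multiply left to right, reducing at each step:
  (b²) · a = ab²
  (ab²) · b³ = ab⁵

Answer: ab⁵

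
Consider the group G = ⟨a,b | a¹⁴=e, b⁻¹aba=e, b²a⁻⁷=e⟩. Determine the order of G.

Enumerate words in the generators, reducing via the relations: the distinct elements are
  {a, b, e, ab, a², a³, a⁴, a⁵, a⁶, a⁷, a⁸, a⁹, a²b, a³b, a¹², a¹³, a¹¹, a¹⁰, a⁴b, a⁵b, a⁶b, b⁻¹, ab⁻¹, a²b⁻¹, a³b⁻¹, a⁴b⁻¹, a⁵b⁻¹, a⁶b⁻¹}.
No further products give new elements, so |G| = 28.

Answer: 28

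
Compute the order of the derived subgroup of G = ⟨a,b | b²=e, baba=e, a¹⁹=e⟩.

G' = [G, G] is generated by all commutators. The generator-pair commutators are: [a, b] = a².
The subgroup they normally generate is {e, a, a², a³, a⁴, a⁵, a⁶, a⁷, a⁸, a⁹, a¹⁰, a¹¹, a¹², a¹³, a¹⁴, a¹⁵, a¹⁶, a¹⁷, a¹⁸}, of order 19.
Check: |G/G'| = 38/19 = 2 is the order of the abelianisation.

Answer: 19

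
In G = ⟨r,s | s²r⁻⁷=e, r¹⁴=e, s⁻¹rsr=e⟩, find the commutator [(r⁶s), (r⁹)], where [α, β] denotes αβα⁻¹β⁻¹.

[(r⁶s), (r⁹)] = (r⁶s)·(r⁹)·(r⁶s)⁻¹·(r⁹)⁻¹.
  (r⁶s) · (r⁹) = r⁴s⁻¹
  (r⁴s⁻¹) · (r⁶s⁻¹) = r⁵
  (r⁵) · (r⁵) = r¹⁰

Answer: r¹⁰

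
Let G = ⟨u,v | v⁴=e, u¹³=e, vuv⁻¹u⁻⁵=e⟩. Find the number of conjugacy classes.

The conjugacy classes (representative and size) are:
  [e] (size 1), [u] (size 4), [u²] (size 4), [u⁹] (size 4), [u¹²v] (size 13), [u⁴v²] (size 13), [u¹²v³] (size 13).
Class equation: 1 + 4 + 4 + 4 + 13 + 13 + 13 = 52 = |G|. So G has 7 conjugacy classes.

Answer: 7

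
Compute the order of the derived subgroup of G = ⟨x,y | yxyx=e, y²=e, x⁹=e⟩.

G' = [G, G] is generated by all commutators. The generator-pair commutators are: [x, y] = x².
The subgroup they normally generate is {e, x, x², x³, x⁴, x⁵, x⁶, x⁷, x⁸}, of order 9.
Check: |G/G'| = 18/9 = 2 is the order of the abelianisation.

Answer: 9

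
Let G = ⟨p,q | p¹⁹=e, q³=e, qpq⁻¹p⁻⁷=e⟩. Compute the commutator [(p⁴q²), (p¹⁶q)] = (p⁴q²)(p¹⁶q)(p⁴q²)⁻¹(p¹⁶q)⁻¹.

[(p⁴q²), (p¹⁶q)] = (p⁴q²)·(p¹⁶q)·(p⁴q²)⁻¹·(p¹⁶q)⁻¹.
  (p⁴q²) · (p¹⁶q) = p⁹
  (p⁹) · (p¹⁰q) = q
  q · (p¹⁴q²) = p³

Answer: p³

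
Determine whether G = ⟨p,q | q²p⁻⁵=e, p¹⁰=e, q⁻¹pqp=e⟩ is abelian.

p·q = pq but q·p = p⁴q⁻¹, so p·q ≠ q·p and G is not abelian.

Answer: No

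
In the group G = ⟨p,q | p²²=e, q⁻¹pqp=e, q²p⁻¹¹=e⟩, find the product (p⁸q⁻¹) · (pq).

Compute (p⁸q⁻¹) · (pq) by multiplying left to right and reducing via the relations at each step:
  (p⁸q⁻¹) · p = p⁷q⁻¹
  (p⁷q⁻¹) · q = p⁷

Answer: p⁷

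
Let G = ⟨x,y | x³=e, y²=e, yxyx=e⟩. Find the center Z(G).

An element z ∈ Z(G) iff z commutes with every generator.
For example e is central: e·x = x = x·e; e·y = y = y·e.
Whereas x ∉ Z(G) since x·y = xy ≠ x²y = y·x.
Checking each of the 6 elements this way gives Z(G) = {e}, of order 1.

Answer: {e}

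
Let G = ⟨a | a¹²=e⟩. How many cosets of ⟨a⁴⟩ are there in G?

First find ord(a⁴) by computing successive powers:
  (a⁴)¹ = a⁴, (a⁴)² = a⁸, (a⁴)³ = e.
So |⟨a⁴⟩| = ord(a⁴) = 3. With |G| = 12, by Lagrange [G : ⟨a⁴⟩] = 12/3 = 4.

Answer: 4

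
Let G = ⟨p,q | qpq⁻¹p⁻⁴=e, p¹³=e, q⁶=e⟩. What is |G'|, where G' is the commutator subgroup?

G' = [G, G] is generated by all commutators. The generator-pair commutators are: [p, q] = p¹⁰.
The subgroup they normally generate is {e, p, p², p³, p⁴, p⁵, p⁶, p⁷, p⁸, p⁹, p¹⁰, p¹¹, p¹²}, of order 13.
Check: |G/G'| = 78/13 = 6 is the order of the abelianisation.

Answer: 13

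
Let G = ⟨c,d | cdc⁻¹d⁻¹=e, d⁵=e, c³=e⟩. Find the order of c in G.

Compute successive powers until reaching e:
  c¹ = c, c² = c², c³ = e.
The smallest positive k with cᵏ = e is 3.

Answer: 3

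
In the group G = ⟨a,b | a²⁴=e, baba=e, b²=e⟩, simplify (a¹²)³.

Compute successive powers of (a¹²), reducing at each step:
  (a¹²)²: (a¹²) · a¹² = e
  (a¹²)³: e · a¹² = a¹²

Answer: a¹²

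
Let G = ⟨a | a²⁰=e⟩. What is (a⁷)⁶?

Compute successive powers of (a⁷), reducing at each step:
  (a⁷)²: (a⁷) · a⁷ = a¹⁴
  (a⁷)³: (a¹⁴) · a⁷ = a
  (a⁷)⁴: a · a⁷ = a⁸
  (a⁷)⁵: (a⁸) · a⁷ = a¹⁵
  (a⁷)⁶: (a¹⁵) · a⁷ = a²

Answer: a²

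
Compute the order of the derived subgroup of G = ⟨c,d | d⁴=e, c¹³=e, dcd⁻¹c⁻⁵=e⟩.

G' = [G, G] is generated by all commutators. The generator-pair commutators are: [c, d] = c⁹.
The subgroup they normally generate is {e, c, c², c³, c⁴, c⁵, c⁶, c⁷, c⁸, c⁹, c¹⁰, c¹¹, c¹²}, of order 13.
Check: |G/G'| = 52/13 = 4 is the order of the abelianisation.

Answer: 13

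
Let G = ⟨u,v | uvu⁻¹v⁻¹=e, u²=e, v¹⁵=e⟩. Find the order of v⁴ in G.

Compute successive powers until reaching e:
  (v⁴)¹ = v⁴, (v⁴)² = v⁸, (v⁴)³ = v¹², (v⁴)⁴ = v, (v⁴)⁵ = v⁵, (v⁴)⁶ = v⁹, (v⁴)⁷ = v¹³, (v⁴)⁸ = v², (v⁴)⁹ = v⁶, (v⁴)¹⁰ = v¹⁰, (v⁴)¹¹ = v¹⁴, (v⁴)¹² = v³, (v⁴)¹³ = v⁷, (v⁴)¹⁴ = v¹¹, (v⁴)¹⁵ = e.
The smallest positive k with (v⁴)ᵏ = e is 15.

Answer: 15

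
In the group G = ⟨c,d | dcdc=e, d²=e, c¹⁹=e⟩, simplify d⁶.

Compute successive powers of d, reducing at each step:
  d²: d · d = e
  d³: e · d = d
  d⁴: d · d = e
  d⁵: e · d = d
  d⁶: d · d = e

Answer: e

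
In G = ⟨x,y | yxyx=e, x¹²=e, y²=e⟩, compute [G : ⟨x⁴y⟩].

First find ord(x⁴y) by computing successive powers:
  (x⁴y)¹ = x⁴y, (x⁴y)² = e.
So |⟨x⁴y⟩| = ord(x⁴y) = 2. With |G| = 24, by Lagrange [G : ⟨x⁴y⟩] = 24/2 = 12.

Answer: 12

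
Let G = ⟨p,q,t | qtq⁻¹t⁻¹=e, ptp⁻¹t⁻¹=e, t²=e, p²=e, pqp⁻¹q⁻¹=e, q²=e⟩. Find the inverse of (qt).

The order of (qt) is 2 (smallest k with (qt)ᵏ = e), so (qt)⁻¹ = (qt)¹ = qt.
Check: (qt) · (qt) → (qt) · q = t;   t · t = e, giving e as required.

Answer: qt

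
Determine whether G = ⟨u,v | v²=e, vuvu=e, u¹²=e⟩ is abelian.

u·v = uv but v·u = u¹¹v, so u·v ≠ v·u and G is not abelian.

Answer: No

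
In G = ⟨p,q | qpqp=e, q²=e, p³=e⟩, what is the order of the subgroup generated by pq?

|⟨pq⟩| equals the order of pq. Compute successive powers until reaching e:
  (pq)¹ = pq, (pq)² = e.
The smallest positive k with (pq)ᵏ = e is 2, so |⟨pq⟩| = 2.

Answer: 2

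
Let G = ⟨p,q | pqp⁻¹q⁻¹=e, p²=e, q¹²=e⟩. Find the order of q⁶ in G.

Compute successive powers until reaching e:
  (q⁶)¹ = q⁶, (q⁶)² = e.
The smallest positive k with (q⁶)ᵏ = e is 2.

Answer: 2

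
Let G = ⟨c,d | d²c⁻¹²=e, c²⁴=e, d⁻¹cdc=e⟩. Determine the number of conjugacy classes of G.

The conjugacy classes (representative and size) are:
  [e] (size 1), [c] (size 2), [c²] (size 2), [c³] (size 2), [c⁴] (size 2), [c⁵] (size 2), [c¹⁸] (size 2), [c⁷] (size 2), [c¹⁶] (size 2), [c¹⁵] (size 2), [c¹⁴] (size 2), [c¹³] (size 2), [c¹²] (size 1), [c⁶d] (size 12), [c⁵d⁻¹] (size 12).
Class equation: 1 + 2 + 2 + 2 + 2 + 2 + 2 + 2 + 2 + 2 + 2 + 2 + 1 + 12 + 12 = 48 = |G|. So G has 15 conjugacy classes.

Answer: 15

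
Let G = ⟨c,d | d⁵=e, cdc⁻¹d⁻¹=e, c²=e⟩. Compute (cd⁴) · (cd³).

Compute (cd⁴) · (cd³) by multiplying left to right and reducing via the relations at each step:
  (cd⁴) · c = d⁴
  (d⁴) · d³ = d²

Answer: d²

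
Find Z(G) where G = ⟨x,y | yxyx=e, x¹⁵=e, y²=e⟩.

An element z ∈ Z(G) iff z commutes with every generator.
For example e is central: e·x = x = x·e; e·y = y = y·e.
Whereas x ∉ Z(G) since x·y = xy ≠ x¹⁴y = y·x.
Checking each of the 30 elements this way gives Z(G) = {e}, of order 1.

Answer: {e}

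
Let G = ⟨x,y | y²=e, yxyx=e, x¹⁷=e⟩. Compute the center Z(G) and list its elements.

An element z ∈ Z(G) iff z commutes with every generator.
For example e is central: e·x = x = x·e; e·y = y = y·e.
Whereas x ∉ Z(G) since x·y = xy ≠ x¹⁶y = y·x.
Checking each of the 34 elements this way gives Z(G) = {e}, of order 1.

Answer: {e}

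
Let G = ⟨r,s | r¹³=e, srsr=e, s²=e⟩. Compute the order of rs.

Compute successive powers until reaching e:
  (rs)¹ = rs, (rs)² = e.
The smallest positive k with (rs)ᵏ = e is 2.

Answer: 2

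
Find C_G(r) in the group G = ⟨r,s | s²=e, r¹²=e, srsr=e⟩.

⟨r⟩ ⊆ C_G(r) since powers of r commute with r; so |C_G(r)| ≥ |⟨r⟩| = 12.
By orbit–stabilizer, |C_G(r)| = |G| / |conj. class of r| = 24 / 2 = 12.
The 12 elements commuting with r are {e, r, r², r³, r⁴, r⁵, r⁶, r⁷, r⁸, r⁹, r¹⁰, r¹¹}.

Answer: {e, r, r², r³, r⁴, r⁵, r⁶, r⁷, r⁸, r⁹, r¹⁰, r¹¹}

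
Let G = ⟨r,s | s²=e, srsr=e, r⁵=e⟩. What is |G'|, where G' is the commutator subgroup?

G' = [G, G] is generated by all commutators. The generator-pair commutators are: [r, s] = r².
The subgroup they normally generate is {e, r, r², r³, r⁴}, of order 5.
Check: |G/G'| = 10/5 = 2 is the order of the abelianisation.

Answer: 5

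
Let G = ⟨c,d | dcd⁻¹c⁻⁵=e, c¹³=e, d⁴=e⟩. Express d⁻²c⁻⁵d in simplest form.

Multiply left to right, reducing at each step:
  (d²) · c⁻⁵ = c⁵d²
  (c⁵d²) · d = c⁵d³

Answer: c⁵d³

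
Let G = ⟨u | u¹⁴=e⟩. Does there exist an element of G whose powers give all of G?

|G| = 14. The element u has order 14 (its powers give 14 distinct elements), so ⟨u⟩ = G and G is cyclic.

Answer: Yes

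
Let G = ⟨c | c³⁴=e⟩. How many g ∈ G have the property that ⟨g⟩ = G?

G is cyclic of order 34. An element generates G iff its order is 34, and a cyclic group of order 34 has exactly φ(34) = 16 such elements.

Answer: 16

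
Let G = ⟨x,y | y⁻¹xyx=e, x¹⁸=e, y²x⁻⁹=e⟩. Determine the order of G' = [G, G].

G' = [G, G] is generated by all commutators. The generator-pair commutators are: [x, y] = x².
The subgroup they normally generate is {e, x², x⁴, x⁶, x⁸, x¹⁰, x¹², x¹⁴, x¹⁶}, of order 9.
Check: |G/G'| = 36/9 = 4 is the order of the abelianisation.

Answer: 9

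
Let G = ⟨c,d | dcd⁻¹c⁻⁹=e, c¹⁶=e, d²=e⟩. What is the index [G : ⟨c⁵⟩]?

First find ord(c⁵) by computing successive powers:
  (c⁵)¹ = c⁵, (c⁵)² = c¹⁰, (c⁵)³ = c¹⁵, (c⁵)⁴ = c⁴, (c⁵)⁵ = c⁹, (c⁵)⁶ = c¹⁴, (c⁵)⁷ = c³, (c⁵)⁸ = c⁸, (c⁵)⁹ = c¹³, (c⁵)¹⁰ = c², (c⁵)¹¹ = c⁷, (c⁵)¹² = c¹², (c⁵)¹³ = c, (c⁵)¹⁴ = c⁶, (c⁵)¹⁵ = c¹¹, (c⁵)¹⁶ = e.
So |⟨c⁵⟩| = ord(c⁵) = 16. With |G| = 32, by Lagrange [G : ⟨c⁵⟩] = 32/16 = 2.

Answer: 2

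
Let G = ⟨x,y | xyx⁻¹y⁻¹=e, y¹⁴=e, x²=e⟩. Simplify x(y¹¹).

Compute x · (y¹¹) by multiplying left to right and reducing via the relations at each step:
  x · y¹¹ = xy¹¹

Answer: xy¹¹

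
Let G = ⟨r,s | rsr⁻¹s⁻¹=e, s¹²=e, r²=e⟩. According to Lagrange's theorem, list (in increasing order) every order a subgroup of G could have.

|G| = 24 = 2³ · 3. By Lagrange's theorem the order of any subgroup divides 24; the divisors of 24 are 1, 2, 3, 4, 6, 8, 12, 24.

Answer: 1, 2, 3, 4, 6, 8, 12, 24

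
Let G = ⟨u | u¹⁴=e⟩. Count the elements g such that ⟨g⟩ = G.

G is cyclic of order 14. An element generates G iff its order is 14, and a cyclic group of order 14 has exactly φ(14) = 6 such elements.

Answer: 6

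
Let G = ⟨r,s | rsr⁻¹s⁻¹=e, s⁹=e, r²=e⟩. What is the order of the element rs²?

Compute successive powers until reaching e:
  (rs²)¹ = rs², (rs²)² = s⁴, (rs²)³ = rs⁶, (rs²)⁴ = s⁸, (rs²)⁵ = rs, (rs²)⁶ = s³, (rs²)⁷ = rs⁵, (rs²)⁸ = s⁷, (rs²)⁹ = r, (rs²)¹⁰ = s², (rs²)¹¹ = rs⁴, (rs²)¹² = s⁶, (rs²)¹³ = rs⁸, (rs²)¹⁴ = s, (rs²)¹⁵ = rs³, (rs²)¹⁶ = s⁵, (rs²)¹⁷ = rs⁷, (rs²)¹⁸ = e.
The smallest positive k with (rs²)ᵏ = e is 18.

Answer: 18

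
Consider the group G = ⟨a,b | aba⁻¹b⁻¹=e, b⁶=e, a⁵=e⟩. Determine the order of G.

Enumerate words in the generators, reducing via the relations: the distinct elements are
  {a, b, e, ab, a², a³, a⁴, b², b³, b⁴, b⁵, ab², ab³, ab⁴, ab⁵, a²b, a³b, a⁴b, a²b², a²b³, a²b⁴, a²b⁵, a³b², a³b³, a³b⁴, a³b⁵, a⁴b², a⁴b³, a⁴b⁴, a⁴b⁵}.
No further products give new elements, so |G| = 30.

Answer: 30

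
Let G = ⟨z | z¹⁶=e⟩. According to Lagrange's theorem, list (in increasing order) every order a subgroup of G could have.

|G| = 16 = 2⁴. By Lagrange's theorem the order of any subgroup divides 16; the divisors of 16 are 1, 2, 4, 8, 16.

Answer: 1, 2, 4, 8, 16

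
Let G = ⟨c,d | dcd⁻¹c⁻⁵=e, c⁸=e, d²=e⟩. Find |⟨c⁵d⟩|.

|⟨c⁵d⟩| equals the order of c⁵d. Compute successive powers until reaching e:
  (c⁵d)¹ = c⁵d, (c⁵d)² = c⁶, (c⁵d)³ = c³d, (c⁵d)⁴ = c⁴, (c⁵d)⁵ = cd, (c⁵d)⁶ = c², (c⁵d)⁷ = c⁷d, (c⁵d)⁸ = e.
The smallest positive k with (c⁵d)ᵏ = e is 8, so |⟨c⁵d⟩| = 8.

Answer: 8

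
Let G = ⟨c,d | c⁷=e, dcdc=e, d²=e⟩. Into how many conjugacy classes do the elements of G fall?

The conjugacy classes (representative and size) are:
  [e] (size 1), [c⁶] (size 2), [c⁵] (size 2), [c⁴] (size 2), [cd] (size 7).
Class equation: 1 + 2 + 2 + 2 + 7 = 14 = |G|. So G has 5 conjugacy classes.

Answer: 5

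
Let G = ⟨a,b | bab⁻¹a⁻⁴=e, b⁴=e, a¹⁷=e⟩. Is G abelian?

a·b = ab but b·a = a⁴b, so a·b ≠ b·a and G is not abelian.

Answer: No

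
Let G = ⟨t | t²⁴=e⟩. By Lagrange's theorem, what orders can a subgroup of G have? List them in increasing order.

|G| = 24 = 2³ · 3. By Lagrange's theorem the order of any subgroup divides 24; the divisors of 24 are 1, 2, 3, 4, 6, 8, 12, 24.

Answer: 1, 2, 3, 4, 6, 8, 12, 24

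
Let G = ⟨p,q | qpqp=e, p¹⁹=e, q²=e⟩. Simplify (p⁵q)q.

Compute (p⁵q) · q by multiplying left to right and reducing via the relations at each step:
  (p⁵q) · q = p⁵

Answer: p⁵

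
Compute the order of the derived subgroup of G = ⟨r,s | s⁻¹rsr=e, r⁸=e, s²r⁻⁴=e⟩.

G' = [G, G] is generated by all commutators. The generator-pair commutators are: [r, s] = r².
The subgroup they normally generate is {e, r², r⁴, r⁶}, of order 4.
Check: |G/G'| = 16/4 = 4 is the order of the abelianisation.

Answer: 4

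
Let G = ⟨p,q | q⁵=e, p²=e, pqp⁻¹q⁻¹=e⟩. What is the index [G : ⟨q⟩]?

First find ord(q) by computing successive powers:
  q¹ = q, q² = q², q³ = q³, q⁴ = q⁴, q⁵ = e.
So |⟨q⟩| = ord(q) = 5. With |G| = 10, by Lagrange [G : ⟨q⟩] = 10/5 = 2.

Answer: 2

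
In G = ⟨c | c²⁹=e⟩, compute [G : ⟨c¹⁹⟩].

First find ord(c¹⁹) by computing successive powers:
  (c¹⁹)¹ = c¹⁹, (c¹⁹)² = c⁹, (c¹⁹)³ = c²⁸, (c¹⁹)⁴ = c¹⁸, (c¹⁹)⁵ = c⁸, (c¹⁹)⁶ = c²⁷, (c¹⁹)⁷ = c¹⁷, (c¹⁹)⁸ = c⁷, (c¹⁹)⁹ = c²⁶, (c¹⁹)¹⁰ = c¹⁶, (c¹⁹)¹¹ = c⁶, (c¹⁹)¹² = c²⁵, (c¹⁹)¹³ = c¹⁵, (c¹⁹)¹⁴ = c⁵, (c¹⁹)¹⁵ = c²⁴, (c¹⁹)¹⁶ = c¹⁴, (c¹⁹)¹⁷ = c⁴, (c¹⁹)¹⁸ = c²³, (c¹⁹)¹⁹ = c¹³, (c¹⁹)²⁰ = c³, (c¹⁹)²¹ = c²², (c¹⁹)²² = c¹², (c¹⁹)²³ = c², (c¹⁹)²⁴ = c²¹, (c¹⁹)²⁵ = c¹¹, (c¹⁹)²⁶ = c, (c¹⁹)²⁷ = c²⁰, (c¹⁹)²⁸ = c¹⁰, (c¹⁹)²⁹ = e.
So |⟨c¹⁹⟩| = ord(c¹⁹) = 29. With |G| = 29, by Lagrange [G : ⟨c¹⁹⟩] = 29/29 = 1.

Answer: 1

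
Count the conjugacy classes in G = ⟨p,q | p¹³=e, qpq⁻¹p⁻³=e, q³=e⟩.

The conjugacy classes (representative and size) are:
  [e] (size 1), [p] (size 3), [p⁵] (size 3), [p¹⁰] (size 3), [p⁸] (size 3), [p¹⁰q] (size 13), [p⁷q²] (size 13).
Class equation: 1 + 3 + 3 + 3 + 3 + 13 + 13 = 39 = |G|. So G has 7 conjugacy classes.

Answer: 7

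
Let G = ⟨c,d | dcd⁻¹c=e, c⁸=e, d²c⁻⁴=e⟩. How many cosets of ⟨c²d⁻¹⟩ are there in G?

First find ord(c²d⁻¹) by computing successive powers:
  (c²d⁻¹)¹ = c²d⁻¹, (c²d⁻¹)² = c⁴, (c²d⁻¹)³ = c²d, (c²d⁻¹)⁴ = e.
So |⟨c²d⁻¹⟩| = ord(c²d⁻¹) = 4. With |G| = 16, by Lagrange [G : ⟨c²d⁻¹⟩] = 16/4 = 4.

Answer: 4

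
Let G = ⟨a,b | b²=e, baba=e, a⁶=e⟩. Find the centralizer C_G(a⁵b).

⟨a⁵b⟩ ⊆ C_G(a⁵b) since powers of a⁵b commute with a⁵b; so |C_G(a⁵b)| ≥ |⟨a⁵b⟩| = 2.
By orbit–stabilizer, |C_G(a⁵b)| = |G| / |conj. class of a⁵b| = 12 / 3 = 4.
The 4 elements commuting with a⁵b are {e, a³, a⁵b, a²b}.

Answer: {e, a³, a⁵b, a²b}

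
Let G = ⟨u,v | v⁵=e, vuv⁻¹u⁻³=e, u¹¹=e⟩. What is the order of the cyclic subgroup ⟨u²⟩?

|⟨u²⟩| equals the order of u². Compute successive powers until reaching e:
  (u²)¹ = u², (u²)² = u⁴, (u²)³ = u⁶, (u²)⁴ = u⁸, (u²)⁵ = u¹⁰, (u²)⁶ = u, (u²)⁷ = u³, (u²)⁸ = u⁵, (u²)⁹ = u⁷, (u²)¹⁰ = u⁹, (u²)¹¹ = e.
The smallest positive k with (u²)ᵏ = e is 11, so |⟨u²⟩| = 11.

Answer: 11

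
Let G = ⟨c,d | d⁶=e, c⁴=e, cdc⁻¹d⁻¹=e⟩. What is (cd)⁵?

Compute successive powers of (cd), reducing at each step:
  (cd)²: (cd) · c = c²d;   (c²d) · d = c²d²
  (cd)³: (c²d²) · c = c³d²;   (c³d²) · d = c³d³
  (cd)⁴: (c³d³) · c = d³;   (d³) · d = d⁴
  (cd)⁵: (d⁴) · c = cd⁴;   (cd⁴) · d = cd⁵

Answer: cd⁵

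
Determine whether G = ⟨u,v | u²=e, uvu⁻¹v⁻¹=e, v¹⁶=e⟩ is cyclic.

|G| = 32, but the maximum element order in G is 16 < 32. No single element generates all of G, so G is not cyclic.

Answer: No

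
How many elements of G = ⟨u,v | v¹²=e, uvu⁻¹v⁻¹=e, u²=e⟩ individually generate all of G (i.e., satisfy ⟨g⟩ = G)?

⟨g⟩ = G would require ord(g) = |G| = 24, but the maximum element order in G is 12 < 24. So G is not cyclic and no single element generates it: the count is 0.

Answer: 0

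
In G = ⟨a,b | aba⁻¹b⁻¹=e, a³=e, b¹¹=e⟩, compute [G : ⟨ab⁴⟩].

First find ord(ab⁴) by computing successive powers:
  (ab⁴)¹ = ab⁴, (ab⁴)² = a²b⁸, (ab⁴)³ = b, (ab⁴)⁴ = ab⁵, (ab⁴)⁵ = a²b⁹, (ab⁴)⁶ = b², (ab⁴)⁷ = ab⁶, (ab⁴)⁸ = a²b¹⁰, (ab⁴)⁹ = b³, (ab⁴)¹⁰ = ab⁷, (ab⁴)¹¹ = a², (ab⁴)¹² = b⁴, (ab⁴)¹³ = ab⁸, (ab⁴)¹⁴ = a²b, (ab⁴)¹⁵ = b⁵, (ab⁴)¹⁶ = ab⁹, (ab⁴)¹⁷ = a²b², (ab⁴)¹⁸ = b⁶, (ab⁴)¹⁹ = ab¹⁰, (ab⁴)²⁰ = a²b³, (ab⁴)²¹ = b⁷, (ab⁴)²² = a, (ab⁴)²³ = a²b⁴, (ab⁴)²⁴ = b⁸, (ab⁴)²⁵ = ab, (ab⁴)²⁶ = a²b⁵, (ab⁴)²⁷ = b⁹, (ab⁴)²⁸ = ab², (ab⁴)²⁹ = a²b⁶, (ab⁴)³⁰ = b¹⁰, (ab⁴)³¹ = ab³, (ab⁴)³² = a²b⁷, (ab⁴)³³ = e.
So |⟨ab⁴⟩| = ord(ab⁴) = 33. With |G| = 33, by Lagrange [G : ⟨ab⁴⟩] = 33/33 = 1.

Answer: 1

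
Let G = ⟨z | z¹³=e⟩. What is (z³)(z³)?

Compute (z³) · (z³) by multiplying left to right and reducing via the relations at each step:
  (z³) · z³ = z⁶

Answer: z⁶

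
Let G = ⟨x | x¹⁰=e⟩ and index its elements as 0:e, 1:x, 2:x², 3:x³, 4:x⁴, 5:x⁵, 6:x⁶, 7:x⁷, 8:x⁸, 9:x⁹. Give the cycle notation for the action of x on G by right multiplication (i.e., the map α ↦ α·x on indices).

(0 1 2 3 4 5 6 7 8 9)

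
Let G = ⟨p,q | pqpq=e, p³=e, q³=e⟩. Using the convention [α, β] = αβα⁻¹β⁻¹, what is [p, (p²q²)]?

[p, (p²q²)] = p·(p²q²)·p⁻¹·(p²q²)⁻¹.
  p · (p²q²) = q²
  (q²) · (p²) = pq
  (pq) · (p²q²) = pq²p

Answer: pq²p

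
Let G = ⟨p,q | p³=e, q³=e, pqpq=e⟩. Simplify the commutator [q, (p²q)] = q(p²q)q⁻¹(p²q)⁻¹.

[q, (p²q)] = q·(p²q)·q⁻¹·(p²q)⁻¹.
  q · (p²q) = pq²p
  (pq²p) · (q²) = qp²
  (qp²) · (q²p) = pq

Answer: pq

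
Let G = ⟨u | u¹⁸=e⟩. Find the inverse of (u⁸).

The order of (u⁸) is 9 (smallest k with (u⁸)ᵏ = e), so (u⁸)⁻¹ = (u⁸)⁸ = u¹⁰.
Check: (u⁸) · (u¹⁰) → (u⁸) · u¹⁰ = e, giving e as required.

Answer: u¹⁰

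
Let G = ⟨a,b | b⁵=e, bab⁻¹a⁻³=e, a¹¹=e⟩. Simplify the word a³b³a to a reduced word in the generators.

Multiply left to right, reducing at each step:
  (a³) · b³ = a³b³
  (a³b³) · a = a⁸b³

Answer: a⁸b³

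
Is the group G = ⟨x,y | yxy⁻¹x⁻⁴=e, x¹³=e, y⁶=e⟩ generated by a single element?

Every cyclic group is abelian. But x·y = xy while y·x = x⁴y, so x·y ≠ y·x and G is not abelian. Hence G is not cyclic.

Answer: No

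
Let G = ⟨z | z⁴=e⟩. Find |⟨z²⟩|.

|⟨z²⟩| equals the order of z². Compute successive powers until reaching e:
  (z²)¹ = z², (z²)² = e.
The smallest positive k with (z²)ᵏ = e is 2, so |⟨z²⟩| = 2.

Answer: 2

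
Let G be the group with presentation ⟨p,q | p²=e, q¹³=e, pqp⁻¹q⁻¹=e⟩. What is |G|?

Enumerate words in the generators, reducing via the relations: the distinct elements are
  {e, p, q, pq, q², q³, q⁴, q⁵, q⁶, q⁷, q⁸, q⁹, pq², pq³, pq⁴, pq⁵, pq⁶, pq⁷, pq⁸, pq⁹, q¹², q¹¹, q¹⁰, pq¹², pq¹¹, pq¹⁰}.
No further products give new elements, so |G| = 26.

Answer: 26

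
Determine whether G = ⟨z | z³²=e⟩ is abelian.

G has a single generator, so G is cyclic and hence abelian.

Answer: Yes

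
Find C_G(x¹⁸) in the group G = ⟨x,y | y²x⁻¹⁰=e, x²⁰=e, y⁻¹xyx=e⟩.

⟨x¹⁸⟩ ⊆ C_G(x¹⁸) since powers of x¹⁸ commute with x¹⁸; so |C_G(x¹⁸)| ≥ |⟨x¹⁸⟩| = 10.
By orbit–stabilizer, |C_G(x¹⁸)| = |G| / |conj. class of x¹⁸| = 40 / 2 = 20.
The 20 elements commuting with x¹⁸ are {e, x, x², x³, x⁴, x⁵, x⁶, x⁷, x⁸, x⁹, x¹⁰, x¹¹, x¹², x¹³, x¹⁴, x¹⁵, x¹⁶, x¹⁷, x¹⁸, x¹⁹}.

Answer: {e, x, x², x³, x⁴, x⁵, x⁶, x⁷, x⁸, x⁹, x¹⁰, x¹¹, x¹², x¹³, x¹⁴, x¹⁵, x¹⁶, x¹⁷, x¹⁸, x¹⁹}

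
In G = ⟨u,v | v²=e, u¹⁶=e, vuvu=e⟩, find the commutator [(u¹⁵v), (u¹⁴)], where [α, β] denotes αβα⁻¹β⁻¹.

[(u¹⁵v), (u¹⁴)] = (u¹⁵v)·(u¹⁴)·(u¹⁵v)⁻¹·(u¹⁴)⁻¹.
  (u¹⁵v) · (u¹⁴) = uv
  (uv) · (u¹⁵v) = u²
  (u²) · (u²) = u⁴

Answer: u⁴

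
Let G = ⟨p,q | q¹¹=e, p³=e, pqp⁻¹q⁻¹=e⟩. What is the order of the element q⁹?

Compute successive powers until reaching e:
  (q⁹)¹ = q⁹, (q⁹)² = q⁷, (q⁹)³ = q⁵, (q⁹)⁴ = q³, (q⁹)⁵ = q, (q⁹)⁶ = q¹⁰, (q⁹)⁷ = q⁸, (q⁹)⁸ = q⁶, (q⁹)⁹ = q⁴, (q⁹)¹⁰ = q², (q⁹)¹¹ = e.
The smallest positive k with (q⁹)ᵏ = e is 11.

Answer: 11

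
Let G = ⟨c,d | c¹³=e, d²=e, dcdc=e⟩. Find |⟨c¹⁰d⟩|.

|⟨c¹⁰d⟩| equals the order of c¹⁰d. Compute successive powers until reaching e:
  (c¹⁰d)¹ = c¹⁰d, (c¹⁰d)² = e.
The smallest positive k with (c¹⁰d)ᵏ = e is 2, so |⟨c¹⁰d⟩| = 2.

Answer: 2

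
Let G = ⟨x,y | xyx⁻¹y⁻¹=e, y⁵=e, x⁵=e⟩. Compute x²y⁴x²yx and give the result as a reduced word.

Multiply left to right, reducing at each step:
  (x²) · y⁴ = x²y⁴
  (x²y⁴) · x² = x⁴y⁴
  (x⁴y⁴) · y = x⁴
  (x⁴) · x = e

Answer: e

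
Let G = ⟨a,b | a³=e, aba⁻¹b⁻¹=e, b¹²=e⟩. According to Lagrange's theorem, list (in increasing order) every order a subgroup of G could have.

|G| = 36 = 2² · 3². By Lagrange's theorem the order of any subgroup divides 36; the divisors of 36 are 1, 2, 3, 4, 6, 9, 12, 18, 36.

Answer: 1, 2, 3, 4, 6, 9, 12, 18, 36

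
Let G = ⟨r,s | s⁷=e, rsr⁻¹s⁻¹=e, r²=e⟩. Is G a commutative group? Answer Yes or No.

Each pair of generators commutes: r·s = rs = s·r. Since the generators pairwise commute, every element of G commutes with every other, so G is abelian.

Answer: Yes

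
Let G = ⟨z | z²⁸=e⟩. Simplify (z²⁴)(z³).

Compute (z²⁴) · (z³) by multiplying left to right and reducing via the relations at each step:
  (z²⁴) · z³ = z²⁷

Answer: z²⁷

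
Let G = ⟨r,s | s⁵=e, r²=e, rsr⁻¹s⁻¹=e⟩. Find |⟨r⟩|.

|⟨r⟩| equals the order of r. Compute successive powers until reaching e:
  r¹ = r, r² = e.
The smallest positive k with rᵏ = e is 2, so |⟨r⟩| = 2.

Answer: 2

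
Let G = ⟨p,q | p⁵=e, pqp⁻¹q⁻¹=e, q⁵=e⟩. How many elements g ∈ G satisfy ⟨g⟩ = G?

⟨g⟩ = G would require ord(g) = |G| = 25, but the maximum element order in G is 5 < 25. So G is not cyclic and no single element generates it: the count is 0.

Answer: 0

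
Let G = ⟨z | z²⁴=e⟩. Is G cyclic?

|G| = 24. The element z has order 24 (its powers give 24 distinct elements), so ⟨z⟩ = G and G is cyclic.

Answer: Yes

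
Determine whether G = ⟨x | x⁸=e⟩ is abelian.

G has a single generator, so G is cyclic and hence abelian.

Answer: Yes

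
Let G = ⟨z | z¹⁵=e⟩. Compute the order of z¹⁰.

Compute successive powers until reaching e:
  (z¹⁰)¹ = z¹⁰, (z¹⁰)² = z⁵, (z¹⁰)³ = e.
The smallest positive k with (z¹⁰)ᵏ = e is 3.

Answer: 3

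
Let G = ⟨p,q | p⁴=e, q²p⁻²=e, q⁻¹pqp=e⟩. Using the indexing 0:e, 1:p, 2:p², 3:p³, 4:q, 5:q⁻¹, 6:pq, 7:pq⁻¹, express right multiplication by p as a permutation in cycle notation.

(0 1 2 3)(4 7 5 6)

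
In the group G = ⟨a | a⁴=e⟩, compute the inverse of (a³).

The order of (a³) is 4 (smallest k with (a³)ᵏ = e), so (a³)⁻¹ = (a³)³ = a.
Check: (a³) · a → (a³) · a = e, giving e as required.

Answer: a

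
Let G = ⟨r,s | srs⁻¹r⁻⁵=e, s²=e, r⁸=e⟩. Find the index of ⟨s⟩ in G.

First find ord(s) by computing successive powers:
  s¹ = s, s² = e.
So |⟨s⟩| = ord(s) = 2. With |G| = 16, by Lagrange [G : ⟨s⟩] = 16/2 = 8.

Answer: 8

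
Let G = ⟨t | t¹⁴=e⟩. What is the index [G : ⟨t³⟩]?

First find ord(t³) by computing successive powers:
  (t³)¹ = t³, (t³)² = t⁶, (t³)³ = t⁹, (t³)⁴ = t¹², (t³)⁵ = t, (t³)⁶ = t⁴, (t³)⁷ = t⁷, (t³)⁸ = t¹⁰, (t³)⁹ = t¹³, (t³)¹⁰ = t², (t³)¹¹ = t⁵, (t³)¹² = t⁸, (t³)¹³ = t¹¹, (t³)¹⁴ = e.
So |⟨t³⟩| = ord(t³) = 14. With |G| = 14, by Lagrange [G : ⟨t³⟩] = 14/14 = 1.

Answer: 1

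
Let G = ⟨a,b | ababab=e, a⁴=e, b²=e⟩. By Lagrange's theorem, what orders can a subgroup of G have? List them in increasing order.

|G| = 24 = 2³ · 3. By Lagrange's theorem the order of any subgroup divides 24; the divisors of 24 are 1, 2, 3, 4, 6, 8, 12, 24.

Answer: 1, 2, 3, 4, 6, 8, 12, 24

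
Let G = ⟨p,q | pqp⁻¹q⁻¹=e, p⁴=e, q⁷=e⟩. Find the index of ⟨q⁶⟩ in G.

First find ord(q⁶) by computing successive powers:
  (q⁶)¹ = q⁶, (q⁶)² = q⁵, (q⁶)³ = q⁴, (q⁶)⁴ = q³, (q⁶)⁵ = q², (q⁶)⁶ = q, (q⁶)⁷ = e.
So |⟨q⁶⟩| = ord(q⁶) = 7. With |G| = 28, by Lagrange [G : ⟨q⁶⟩] = 28/7 = 4.

Answer: 4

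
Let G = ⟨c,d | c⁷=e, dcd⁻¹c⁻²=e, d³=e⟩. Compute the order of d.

Compute successive powers until reaching e:
  d¹ = d, d² = d², d³ = e.
The smallest positive k with dᵏ = e is 3.

Answer: 3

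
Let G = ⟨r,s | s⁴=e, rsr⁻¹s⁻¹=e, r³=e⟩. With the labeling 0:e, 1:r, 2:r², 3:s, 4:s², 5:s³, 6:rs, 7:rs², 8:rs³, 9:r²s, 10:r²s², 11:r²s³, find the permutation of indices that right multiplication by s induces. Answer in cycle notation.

(0 3 4 5)(1 6 7 8)(2 9 10 11)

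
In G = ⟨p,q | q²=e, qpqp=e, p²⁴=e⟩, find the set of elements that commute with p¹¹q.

⟨p¹¹q⟩ ⊆ C_G(p¹¹q) since powers of p¹¹q commute with p¹¹q; so |C_G(p¹¹q)| ≥ |⟨p¹¹q⟩| = 2.
By orbit–stabilizer, |C_G(p¹¹q)| = |G| / |conj. class of p¹¹q| = 48 / 12 = 4.
The 4 elements commuting with p¹¹q are {e, p¹², p²³q, p¹¹q}.

Answer: {e, p¹², p²³q, p¹¹q}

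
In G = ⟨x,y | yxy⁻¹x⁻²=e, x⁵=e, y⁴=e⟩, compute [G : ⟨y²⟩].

First find ord(y²) by computing successive powers:
  (y²)¹ = y², (y²)² = e.
So |⟨y²⟩| = ord(y²) = 2. With |G| = 20, by Lagrange [G : ⟨y²⟩] = 20/2 = 10.

Answer: 10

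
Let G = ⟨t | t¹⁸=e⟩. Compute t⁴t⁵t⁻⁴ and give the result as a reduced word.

Multiply left to right, reducing at each step:
  (t⁴) · t⁵ = t⁹
  (t⁹) · t⁻⁴ = t⁵

Answer: t⁵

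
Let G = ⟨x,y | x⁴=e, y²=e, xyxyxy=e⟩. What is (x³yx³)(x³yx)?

Compute (x³yx³) · (x³yx) by multiplying left to right and reducing via the relations at each step:
  (x³yx³) · x³ = x³yx²
  (x³yx²) · y = x³yx²y
  (x³yx²y) · x = x²yx²y

Answer: x²yx²y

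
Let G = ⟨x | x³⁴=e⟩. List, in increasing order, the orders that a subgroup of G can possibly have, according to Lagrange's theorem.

|G| = 34 = 2 · 17. By Lagrange's theorem the order of any subgroup divides 34; the divisors of 34 are 1, 2, 17, 34.

Answer: 1, 2, 17, 34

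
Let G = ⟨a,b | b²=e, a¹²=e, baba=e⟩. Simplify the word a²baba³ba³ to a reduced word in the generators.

Multiply left to right, reducing at each step:
  (a²) · b = a²b
  (a²b) · a = ab
  (ab) · b = a
  a · a³ = a⁴
  (a⁴) · b = a⁴b
  (a⁴b) · a³ = ab

Answer: ab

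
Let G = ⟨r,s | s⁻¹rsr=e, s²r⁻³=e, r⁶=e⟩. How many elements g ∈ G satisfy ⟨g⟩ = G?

⟨g⟩ = G would require ord(g) = |G| = 12, but the maximum element order in G is 6 < 12. So G is not cyclic and no single element generates it: the count is 0.

Answer: 0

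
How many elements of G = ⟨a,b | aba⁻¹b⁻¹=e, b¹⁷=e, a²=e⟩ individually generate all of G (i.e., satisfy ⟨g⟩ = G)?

G is cyclic of order 34. An element generates G iff its order is 34, and a cyclic group of order 34 has exactly φ(34) = 16 such elements.

Answer: 16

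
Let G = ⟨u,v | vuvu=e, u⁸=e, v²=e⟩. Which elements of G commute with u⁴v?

⟨u⁴v⟩ ⊆ C_G(u⁴v) since powers of u⁴v commute with u⁴v; so |C_G(u⁴v)| ≥ |⟨u⁴v⟩| = 2.
By orbit–stabilizer, |C_G(u⁴v)| = |G| / |conj. class of u⁴v| = 16 / 4 = 4.
The 4 elements commuting with u⁴v are {e, u⁴, v, u⁴v}.

Answer: {e, u⁴, v, u⁴v}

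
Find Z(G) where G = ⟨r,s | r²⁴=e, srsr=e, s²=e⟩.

An element z ∈ Z(G) iff z commutes with every generator.
For example r¹² is central: (r¹²)·r = r¹³ = r·(r¹²); (r¹²)·s = r¹²s = s·(r¹²).
Whereas r ∉ Z(G) since r·s = rs ≠ r²³s = s·r.
Checking each of the 48 elements this way gives Z(G) = {e, r¹²}, of order 2.

Answer: {e, r¹²}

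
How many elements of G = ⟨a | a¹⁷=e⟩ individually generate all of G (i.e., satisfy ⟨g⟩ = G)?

G is cyclic of order 17. An element generates G iff its order is 17, and a cyclic group of order 17 has exactly φ(17) = 16 such elements.

Answer: 16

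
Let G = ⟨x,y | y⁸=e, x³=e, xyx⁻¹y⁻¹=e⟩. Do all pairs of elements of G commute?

Each pair of generators commutes: x·y = xy = y·x. Since the generators pairwise commute, every element of G commutes with every other, so G is abelian.

Answer: Yes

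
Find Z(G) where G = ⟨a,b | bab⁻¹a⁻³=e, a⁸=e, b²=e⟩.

An element z ∈ Z(G) iff z commutes with every generator.
For example a⁴ is central: (a⁴)·a = a⁵ = a·(a⁴); (a⁴)·b = a⁴b = b·(a⁴).
Whereas a ∉ Z(G) since a·b = ab ≠ a³b = b·a.
Checking each of the 16 elements this way gives Z(G) = {e, a⁴}, of order 2.

Answer: {e, a⁴}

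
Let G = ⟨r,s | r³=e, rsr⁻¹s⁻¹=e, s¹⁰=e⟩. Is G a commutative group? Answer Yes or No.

Each pair of generators commutes: r·s = rs = s·r. Since the generators pairwise commute, every element of G commutes with every other, so G is abelian.

Answer: Yes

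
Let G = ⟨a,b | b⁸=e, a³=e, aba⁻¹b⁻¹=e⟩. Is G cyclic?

|G| = 24. The element ab has order 24 (its powers give 24 distinct elements), so ⟨ab⟩ = G and G is cyclic.

Answer: Yes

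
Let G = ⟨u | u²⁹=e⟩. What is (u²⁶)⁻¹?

The order of (u²⁶) is 29 (smallest k with (u²⁶)ᵏ = e), so (u²⁶)⁻¹ = (u²⁶)²⁸ = u³.
Check: (u²⁶) · (u³) → (u²⁶) · u³ = e, giving e as required.

Answer: u³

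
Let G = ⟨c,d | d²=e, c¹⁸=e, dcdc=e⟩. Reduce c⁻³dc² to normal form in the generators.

Multiply left to right, reducing at each step:
  (c¹⁵) · d = c¹⁵d
  (c¹⁵d) · c² = c¹³d

Answer: c¹³d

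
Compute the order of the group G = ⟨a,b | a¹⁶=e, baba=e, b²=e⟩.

Enumerate words in the generators, reducing via the relations: the distinct elements are
  {a, b, e, ab, a², a³, a⁴, a⁵, a⁶, a⁷, a⁸, a⁹, a²b, a³b, a¹², a¹³, a¹¹, a¹⁰, a¹⁴, a¹⁵, a⁴b, a⁵b, a⁶b, a⁷b, a⁸b, a⁹b, a¹²b, a¹³b, a¹¹b, a¹⁰b, a¹⁴b, a¹⁵b}.
No further products give new elements, so |G| = 32.

Answer: 32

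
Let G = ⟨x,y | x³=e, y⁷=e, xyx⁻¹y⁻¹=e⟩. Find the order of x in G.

Compute successive powers until reaching e:
  x¹ = x, x² = x², x³ = e.
The smallest positive k with xᵏ = e is 3.

Answer: 3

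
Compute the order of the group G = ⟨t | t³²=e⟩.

G is generated by a single element, so G is cyclic. The relator gives t³² = e and no smaller power is forced to be e, so the 32 powers {e, t, t², t³, t⁴, t⁵, t⁶, t⁷, t⁸, t⁹, t²², t²³, t²¹, t²⁰, t²⁴, t²⁵, t²⁶, t²⁷, t²⁸, t²⁹, t³¹, t³⁰, t¹², t¹³, t¹¹, t¹⁰, t¹⁴, t¹⁵, t¹⁶, t¹⁷, t¹⁸, t¹⁹} are distinct. Hence |G| = 32.

Answer: 32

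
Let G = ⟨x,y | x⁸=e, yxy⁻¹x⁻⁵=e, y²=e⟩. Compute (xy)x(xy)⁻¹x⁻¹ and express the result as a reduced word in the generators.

[(xy), x] = (xy)·x·(xy)⁻¹·x⁻¹.
  (xy) · x = x⁶y
  (x⁶y) · (x³y) = x⁵
  (x⁵) · (x⁷) = x⁴

Answer: x⁴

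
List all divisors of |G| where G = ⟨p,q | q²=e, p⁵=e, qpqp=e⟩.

|G| = 10 = 2 · 5. By Lagrange's theorem the order of any subgroup divides 10; the divisors of 10 are 1, 2, 5, 10.

Answer: 1, 2, 5, 10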